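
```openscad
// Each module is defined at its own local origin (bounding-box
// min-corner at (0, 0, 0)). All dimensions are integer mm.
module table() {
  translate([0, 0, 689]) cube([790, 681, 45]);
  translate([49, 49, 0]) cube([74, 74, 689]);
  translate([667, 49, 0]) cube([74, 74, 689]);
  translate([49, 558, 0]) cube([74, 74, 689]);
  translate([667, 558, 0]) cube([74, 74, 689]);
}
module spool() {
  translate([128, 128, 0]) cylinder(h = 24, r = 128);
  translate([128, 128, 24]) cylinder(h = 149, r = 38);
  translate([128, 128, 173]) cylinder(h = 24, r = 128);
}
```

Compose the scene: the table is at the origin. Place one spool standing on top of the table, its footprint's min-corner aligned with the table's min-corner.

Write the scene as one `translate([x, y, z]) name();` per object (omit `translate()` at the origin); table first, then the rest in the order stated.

table();
translate([0, 0, 734]) spool();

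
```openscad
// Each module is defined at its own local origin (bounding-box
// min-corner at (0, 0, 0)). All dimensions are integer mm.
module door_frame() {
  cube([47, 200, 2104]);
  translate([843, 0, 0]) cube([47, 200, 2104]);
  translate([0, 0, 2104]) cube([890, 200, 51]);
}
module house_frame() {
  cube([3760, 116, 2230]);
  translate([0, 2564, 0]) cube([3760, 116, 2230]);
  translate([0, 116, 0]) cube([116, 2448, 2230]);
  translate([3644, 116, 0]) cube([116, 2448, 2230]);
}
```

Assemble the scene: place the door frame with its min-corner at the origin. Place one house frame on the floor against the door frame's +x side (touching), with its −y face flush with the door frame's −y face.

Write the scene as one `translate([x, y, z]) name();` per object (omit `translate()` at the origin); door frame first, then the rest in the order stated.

door_frame();
translate([890, 0, 0]) house_frame();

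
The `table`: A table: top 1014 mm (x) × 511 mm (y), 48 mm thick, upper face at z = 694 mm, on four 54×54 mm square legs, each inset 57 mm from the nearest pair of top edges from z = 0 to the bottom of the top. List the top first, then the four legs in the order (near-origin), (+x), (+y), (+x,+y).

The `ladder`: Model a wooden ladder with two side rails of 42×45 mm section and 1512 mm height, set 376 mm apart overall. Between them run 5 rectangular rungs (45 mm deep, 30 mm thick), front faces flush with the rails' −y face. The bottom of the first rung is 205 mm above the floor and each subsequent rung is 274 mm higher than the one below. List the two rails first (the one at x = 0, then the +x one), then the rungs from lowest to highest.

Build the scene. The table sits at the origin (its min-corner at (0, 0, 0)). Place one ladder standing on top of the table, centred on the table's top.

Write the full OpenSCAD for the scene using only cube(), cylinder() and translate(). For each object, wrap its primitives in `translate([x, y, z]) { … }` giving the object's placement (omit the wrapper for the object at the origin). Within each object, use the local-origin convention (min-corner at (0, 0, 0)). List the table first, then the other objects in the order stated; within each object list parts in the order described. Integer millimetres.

translate([0, 0, 646]) cube([1014, 511, 48]);
translate([57, 57, 0]) cube([54, 54, 646]);
translate([903, 57, 0]) cube([54, 54, 646]);
translate([57, 400, 0]) cube([54, 54, 646]);
translate([903, 400, 0]) cube([54, 54, 646]);
translate([319, 233, 694]) {
  cube([42, 45, 1512]);
  translate([334, 0, 0]) cube([42, 45, 1512]);
  translate([42, 0, 205]) cube([292, 45, 30]);
  translate([42, 0, 479]) cube([292, 45, 30]);
  translate([42, 0, 753]) cube([292, 45, 30]);
  translate([42, 0, 1027]) cube([292, 45, 30]);
  translate([42, 0, 1301]) cube([292, 45, 30]);
}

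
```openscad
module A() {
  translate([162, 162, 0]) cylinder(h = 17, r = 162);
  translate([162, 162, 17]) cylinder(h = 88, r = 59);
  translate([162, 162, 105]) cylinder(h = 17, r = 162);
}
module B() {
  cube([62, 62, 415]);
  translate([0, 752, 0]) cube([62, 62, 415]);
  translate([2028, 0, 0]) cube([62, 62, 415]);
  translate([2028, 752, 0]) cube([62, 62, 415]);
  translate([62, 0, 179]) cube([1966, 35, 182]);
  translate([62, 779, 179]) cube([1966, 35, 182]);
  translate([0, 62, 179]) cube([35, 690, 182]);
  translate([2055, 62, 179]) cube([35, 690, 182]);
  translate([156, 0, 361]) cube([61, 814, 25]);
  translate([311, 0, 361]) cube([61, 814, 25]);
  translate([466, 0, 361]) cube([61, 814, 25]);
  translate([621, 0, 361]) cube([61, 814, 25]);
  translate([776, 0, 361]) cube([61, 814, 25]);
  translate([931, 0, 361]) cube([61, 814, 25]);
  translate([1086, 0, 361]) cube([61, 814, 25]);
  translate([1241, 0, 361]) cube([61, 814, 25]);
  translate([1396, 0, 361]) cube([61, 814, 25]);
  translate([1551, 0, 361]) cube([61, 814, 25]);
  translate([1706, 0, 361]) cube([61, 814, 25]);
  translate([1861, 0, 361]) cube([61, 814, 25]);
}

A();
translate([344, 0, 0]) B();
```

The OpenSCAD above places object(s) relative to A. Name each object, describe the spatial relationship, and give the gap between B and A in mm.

A is a spool. B is a bed frame. The bed frame is on the floor beside the spool on its +x side. The gap between the bed frame and the spool is 20 mm.

The bed frame's nearest face is 20 mm from the spool's +x face.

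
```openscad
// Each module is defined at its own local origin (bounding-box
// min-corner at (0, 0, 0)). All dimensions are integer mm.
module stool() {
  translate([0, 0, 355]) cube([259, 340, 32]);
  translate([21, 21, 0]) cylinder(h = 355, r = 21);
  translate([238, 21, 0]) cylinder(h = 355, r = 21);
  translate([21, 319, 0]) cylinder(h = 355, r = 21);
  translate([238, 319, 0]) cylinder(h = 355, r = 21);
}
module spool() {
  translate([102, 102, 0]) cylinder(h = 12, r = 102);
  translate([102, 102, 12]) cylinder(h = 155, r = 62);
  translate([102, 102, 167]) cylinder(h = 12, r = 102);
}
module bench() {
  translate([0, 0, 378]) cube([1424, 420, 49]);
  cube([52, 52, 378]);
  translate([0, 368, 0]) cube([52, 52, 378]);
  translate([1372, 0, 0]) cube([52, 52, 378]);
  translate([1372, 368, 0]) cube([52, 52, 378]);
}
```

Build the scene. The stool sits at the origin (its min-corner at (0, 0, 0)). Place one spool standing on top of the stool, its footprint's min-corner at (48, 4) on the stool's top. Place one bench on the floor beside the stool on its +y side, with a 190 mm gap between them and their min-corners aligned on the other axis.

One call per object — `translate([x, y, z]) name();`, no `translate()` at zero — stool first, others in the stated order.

stool();
translate([48, 4, 387]) spool();
translate([0, 530, 0]) bench();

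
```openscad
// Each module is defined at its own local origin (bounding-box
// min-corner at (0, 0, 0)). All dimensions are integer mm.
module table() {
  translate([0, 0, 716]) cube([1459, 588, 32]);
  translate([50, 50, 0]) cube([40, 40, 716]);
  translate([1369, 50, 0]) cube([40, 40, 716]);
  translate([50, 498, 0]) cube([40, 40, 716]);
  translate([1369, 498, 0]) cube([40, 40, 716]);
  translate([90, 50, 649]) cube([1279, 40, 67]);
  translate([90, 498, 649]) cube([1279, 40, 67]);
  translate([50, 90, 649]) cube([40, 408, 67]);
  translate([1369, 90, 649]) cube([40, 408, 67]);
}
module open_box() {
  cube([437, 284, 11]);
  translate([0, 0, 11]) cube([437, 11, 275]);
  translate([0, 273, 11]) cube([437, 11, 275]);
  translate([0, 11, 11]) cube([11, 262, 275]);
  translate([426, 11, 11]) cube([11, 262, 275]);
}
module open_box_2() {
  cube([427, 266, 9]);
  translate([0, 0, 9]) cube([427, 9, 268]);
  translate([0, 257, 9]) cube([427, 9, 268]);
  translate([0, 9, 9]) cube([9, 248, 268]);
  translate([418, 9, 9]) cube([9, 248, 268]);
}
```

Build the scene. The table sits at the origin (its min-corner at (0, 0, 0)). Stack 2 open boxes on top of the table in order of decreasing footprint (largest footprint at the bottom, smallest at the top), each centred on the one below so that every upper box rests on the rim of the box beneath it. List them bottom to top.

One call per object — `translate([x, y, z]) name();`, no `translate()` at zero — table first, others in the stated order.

table();
translate([511, 152, 748]) open_box();
translate([516, 161, 1034]) open_box_2();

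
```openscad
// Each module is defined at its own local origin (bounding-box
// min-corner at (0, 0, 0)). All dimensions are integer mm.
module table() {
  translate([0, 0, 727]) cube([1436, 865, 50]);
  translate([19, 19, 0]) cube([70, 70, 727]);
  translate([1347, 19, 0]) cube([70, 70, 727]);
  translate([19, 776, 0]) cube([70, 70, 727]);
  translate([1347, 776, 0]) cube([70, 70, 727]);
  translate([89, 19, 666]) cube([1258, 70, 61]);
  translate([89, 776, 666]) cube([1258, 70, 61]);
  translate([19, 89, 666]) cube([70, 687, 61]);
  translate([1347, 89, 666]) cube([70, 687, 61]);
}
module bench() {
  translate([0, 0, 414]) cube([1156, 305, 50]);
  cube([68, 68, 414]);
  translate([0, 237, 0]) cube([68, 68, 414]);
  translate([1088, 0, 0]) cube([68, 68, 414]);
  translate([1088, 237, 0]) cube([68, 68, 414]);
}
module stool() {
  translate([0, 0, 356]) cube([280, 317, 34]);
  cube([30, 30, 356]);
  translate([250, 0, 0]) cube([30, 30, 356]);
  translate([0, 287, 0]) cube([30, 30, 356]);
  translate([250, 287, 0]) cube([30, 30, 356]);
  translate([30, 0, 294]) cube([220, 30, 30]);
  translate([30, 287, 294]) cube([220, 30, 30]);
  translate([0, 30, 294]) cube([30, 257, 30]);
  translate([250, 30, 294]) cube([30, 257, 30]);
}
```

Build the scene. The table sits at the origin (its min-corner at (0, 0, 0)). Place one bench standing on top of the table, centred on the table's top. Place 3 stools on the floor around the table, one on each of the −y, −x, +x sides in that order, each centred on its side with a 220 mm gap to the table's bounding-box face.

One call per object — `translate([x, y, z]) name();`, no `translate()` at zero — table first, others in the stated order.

table();
translate([140, 280, 777]) bench();
translate([578, -537, 0]) stool();
translate([-500, 274, 0]) stool();
translate([1656, 274, 0]) stool();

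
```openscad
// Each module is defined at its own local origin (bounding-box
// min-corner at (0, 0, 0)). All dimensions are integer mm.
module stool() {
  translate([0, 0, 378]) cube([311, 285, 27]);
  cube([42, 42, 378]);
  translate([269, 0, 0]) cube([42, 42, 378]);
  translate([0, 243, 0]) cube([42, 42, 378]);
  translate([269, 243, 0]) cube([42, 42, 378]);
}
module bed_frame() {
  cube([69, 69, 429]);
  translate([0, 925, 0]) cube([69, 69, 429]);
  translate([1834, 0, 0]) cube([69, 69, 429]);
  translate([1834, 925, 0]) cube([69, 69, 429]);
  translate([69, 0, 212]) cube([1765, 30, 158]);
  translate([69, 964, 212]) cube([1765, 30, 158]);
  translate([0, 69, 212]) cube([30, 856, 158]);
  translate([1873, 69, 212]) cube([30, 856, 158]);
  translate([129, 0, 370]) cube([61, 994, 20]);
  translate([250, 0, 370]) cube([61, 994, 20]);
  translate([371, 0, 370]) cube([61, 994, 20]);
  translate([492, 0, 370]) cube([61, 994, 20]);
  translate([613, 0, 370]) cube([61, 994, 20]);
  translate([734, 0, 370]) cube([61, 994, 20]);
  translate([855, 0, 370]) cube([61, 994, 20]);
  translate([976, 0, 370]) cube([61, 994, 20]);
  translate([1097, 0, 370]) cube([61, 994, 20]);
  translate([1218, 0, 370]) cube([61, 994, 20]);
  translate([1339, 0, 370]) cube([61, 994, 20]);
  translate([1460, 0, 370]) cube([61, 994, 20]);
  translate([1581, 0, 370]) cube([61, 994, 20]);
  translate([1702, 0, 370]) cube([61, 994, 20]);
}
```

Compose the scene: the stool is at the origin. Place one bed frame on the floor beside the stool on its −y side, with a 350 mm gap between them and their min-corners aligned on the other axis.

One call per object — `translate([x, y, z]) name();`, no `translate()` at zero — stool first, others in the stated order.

stool();
translate([0, -1344, 0]) bed_frame();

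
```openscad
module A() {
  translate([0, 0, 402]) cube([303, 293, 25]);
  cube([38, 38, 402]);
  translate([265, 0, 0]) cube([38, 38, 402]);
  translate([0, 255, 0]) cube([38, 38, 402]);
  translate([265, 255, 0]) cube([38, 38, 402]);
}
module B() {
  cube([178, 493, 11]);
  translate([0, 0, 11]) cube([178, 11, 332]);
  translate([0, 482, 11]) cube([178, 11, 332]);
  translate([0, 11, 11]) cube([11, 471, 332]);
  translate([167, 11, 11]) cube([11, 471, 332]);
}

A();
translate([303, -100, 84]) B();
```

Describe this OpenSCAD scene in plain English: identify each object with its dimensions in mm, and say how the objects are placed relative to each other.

A is a four-legged stool. The seat is 303×293 mm, 25 mm thick, top at z = 427 mm. It stands on four square legs, each 38×38 mm in cross-section, from z = 0 to the seat underside, each flush with a corner of the seat.

B is an open-topped rectangular box: outside dimensions 178×493×343 mm, with a uniform wall and base thickness of 11 mm. The base is a full 178×493 slab on the floor; four walls sit on top of the base. The front and back walls (the −y and +y sides) span the full width; the two side walls fit between them.

The open box is beside the stool with their tops flush at z = 427.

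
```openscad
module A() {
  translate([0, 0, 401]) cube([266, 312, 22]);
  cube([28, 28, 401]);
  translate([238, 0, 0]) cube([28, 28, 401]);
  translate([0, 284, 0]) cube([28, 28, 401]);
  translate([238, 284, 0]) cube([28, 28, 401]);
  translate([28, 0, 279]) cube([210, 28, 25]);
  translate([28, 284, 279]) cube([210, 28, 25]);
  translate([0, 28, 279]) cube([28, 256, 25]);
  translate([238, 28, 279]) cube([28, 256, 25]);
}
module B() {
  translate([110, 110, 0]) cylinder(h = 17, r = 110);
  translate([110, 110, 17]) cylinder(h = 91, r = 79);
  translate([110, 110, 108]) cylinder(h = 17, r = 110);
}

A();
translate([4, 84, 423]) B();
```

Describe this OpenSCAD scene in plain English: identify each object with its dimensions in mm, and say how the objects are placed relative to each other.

A is a four-legged stool. The seat is 266×312 mm, 22 mm thick, top at z = 423 mm. It stands on four square legs, each 28×28 mm in cross-section, from z = 0 to the seat underside, each flush with a corner of the seat. Four stretchers, 28 mm wide and 25 mm tall, connect adjacent legs with their undersides at z = 279 mm, each running between the inner faces of the legs it joins and aligned with the legs' outer faces on the other axis.

B is a spool: two coaxial disc flanges of radius 110 mm and thickness 17 mm, joined by a core cylinder of radius 79 mm and height 91 mm. The lower flange rests on z = 0 and the three cylinders share a vertical axis.

The spool is on top of the stool.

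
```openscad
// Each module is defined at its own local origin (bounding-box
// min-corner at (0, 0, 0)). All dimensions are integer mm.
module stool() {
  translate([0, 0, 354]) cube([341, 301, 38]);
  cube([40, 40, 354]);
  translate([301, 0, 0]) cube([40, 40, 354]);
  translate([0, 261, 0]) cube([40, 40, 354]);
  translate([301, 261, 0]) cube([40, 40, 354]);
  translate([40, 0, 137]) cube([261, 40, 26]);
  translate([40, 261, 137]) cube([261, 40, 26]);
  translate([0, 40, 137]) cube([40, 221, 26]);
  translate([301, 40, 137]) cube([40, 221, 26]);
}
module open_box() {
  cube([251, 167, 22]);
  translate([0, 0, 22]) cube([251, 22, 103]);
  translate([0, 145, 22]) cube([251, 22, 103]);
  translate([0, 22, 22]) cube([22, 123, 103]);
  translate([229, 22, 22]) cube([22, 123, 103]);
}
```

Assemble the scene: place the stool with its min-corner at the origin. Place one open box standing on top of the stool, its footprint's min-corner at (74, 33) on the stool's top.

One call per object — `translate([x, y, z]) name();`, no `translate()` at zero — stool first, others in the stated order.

stool();
translate([74, 33, 392]) open_box();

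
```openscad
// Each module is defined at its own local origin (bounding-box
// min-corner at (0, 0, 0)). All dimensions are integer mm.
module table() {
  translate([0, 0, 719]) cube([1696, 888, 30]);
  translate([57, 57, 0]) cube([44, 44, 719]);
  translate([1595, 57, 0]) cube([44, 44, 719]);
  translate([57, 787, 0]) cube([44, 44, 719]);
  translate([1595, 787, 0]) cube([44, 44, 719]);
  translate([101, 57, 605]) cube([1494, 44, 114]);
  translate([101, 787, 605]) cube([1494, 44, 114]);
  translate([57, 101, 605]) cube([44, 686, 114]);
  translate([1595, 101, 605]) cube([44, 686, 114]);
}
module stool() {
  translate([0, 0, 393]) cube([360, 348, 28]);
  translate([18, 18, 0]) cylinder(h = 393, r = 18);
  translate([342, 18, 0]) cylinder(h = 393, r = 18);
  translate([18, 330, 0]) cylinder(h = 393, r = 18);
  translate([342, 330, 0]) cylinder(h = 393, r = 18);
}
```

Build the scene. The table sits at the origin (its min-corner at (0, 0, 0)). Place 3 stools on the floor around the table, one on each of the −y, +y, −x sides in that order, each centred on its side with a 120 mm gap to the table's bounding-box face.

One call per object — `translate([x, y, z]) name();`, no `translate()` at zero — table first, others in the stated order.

table();
translate([668, -468, 0]) stool();
translate([668, 1008, 0]) stool();
translate([-480, 270, 0]) stool();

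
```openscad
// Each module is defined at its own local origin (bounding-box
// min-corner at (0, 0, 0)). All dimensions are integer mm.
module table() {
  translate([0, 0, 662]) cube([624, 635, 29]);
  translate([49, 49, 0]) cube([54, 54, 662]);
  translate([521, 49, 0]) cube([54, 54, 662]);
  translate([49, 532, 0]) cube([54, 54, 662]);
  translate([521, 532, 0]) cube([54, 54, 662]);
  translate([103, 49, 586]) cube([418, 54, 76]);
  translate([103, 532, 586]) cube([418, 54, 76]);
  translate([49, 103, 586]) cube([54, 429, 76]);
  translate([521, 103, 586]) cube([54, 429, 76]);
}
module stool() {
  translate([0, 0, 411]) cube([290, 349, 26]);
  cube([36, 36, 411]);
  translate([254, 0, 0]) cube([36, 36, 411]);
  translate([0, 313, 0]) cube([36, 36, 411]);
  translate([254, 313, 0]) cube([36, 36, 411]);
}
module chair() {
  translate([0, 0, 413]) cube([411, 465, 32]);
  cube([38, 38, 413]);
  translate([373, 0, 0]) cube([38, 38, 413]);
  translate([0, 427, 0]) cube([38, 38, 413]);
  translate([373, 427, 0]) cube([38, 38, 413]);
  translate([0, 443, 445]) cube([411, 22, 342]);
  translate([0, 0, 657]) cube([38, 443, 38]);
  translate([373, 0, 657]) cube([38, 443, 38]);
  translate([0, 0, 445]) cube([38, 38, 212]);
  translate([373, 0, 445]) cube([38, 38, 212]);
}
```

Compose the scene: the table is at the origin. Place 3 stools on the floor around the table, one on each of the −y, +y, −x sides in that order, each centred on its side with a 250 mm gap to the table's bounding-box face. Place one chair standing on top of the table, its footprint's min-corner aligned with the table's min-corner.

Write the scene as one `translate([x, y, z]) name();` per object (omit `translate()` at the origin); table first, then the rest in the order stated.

table();
translate([167, -599, 0]) stool();
translate([167, 885, 0]) stool();
translate([-540, 143, 0]) stool();
translate([0, 0, 691]) chair();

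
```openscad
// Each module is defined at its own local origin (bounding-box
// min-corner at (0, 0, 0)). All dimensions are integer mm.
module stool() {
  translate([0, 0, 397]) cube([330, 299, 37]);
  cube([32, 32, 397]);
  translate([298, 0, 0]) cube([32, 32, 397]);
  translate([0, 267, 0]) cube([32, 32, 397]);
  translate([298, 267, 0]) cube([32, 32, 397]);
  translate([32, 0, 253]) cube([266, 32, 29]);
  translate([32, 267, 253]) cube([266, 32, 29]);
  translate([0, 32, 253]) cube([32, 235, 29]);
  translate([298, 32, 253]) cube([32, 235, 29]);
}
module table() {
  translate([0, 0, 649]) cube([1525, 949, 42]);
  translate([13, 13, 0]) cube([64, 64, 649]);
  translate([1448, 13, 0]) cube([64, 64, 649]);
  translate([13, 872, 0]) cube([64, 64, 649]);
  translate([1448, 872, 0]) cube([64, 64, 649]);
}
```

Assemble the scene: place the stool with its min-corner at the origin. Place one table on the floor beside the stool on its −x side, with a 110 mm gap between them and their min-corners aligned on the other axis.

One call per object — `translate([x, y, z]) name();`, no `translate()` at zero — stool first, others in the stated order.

stool();
translate([-1635, 0, 0]) table();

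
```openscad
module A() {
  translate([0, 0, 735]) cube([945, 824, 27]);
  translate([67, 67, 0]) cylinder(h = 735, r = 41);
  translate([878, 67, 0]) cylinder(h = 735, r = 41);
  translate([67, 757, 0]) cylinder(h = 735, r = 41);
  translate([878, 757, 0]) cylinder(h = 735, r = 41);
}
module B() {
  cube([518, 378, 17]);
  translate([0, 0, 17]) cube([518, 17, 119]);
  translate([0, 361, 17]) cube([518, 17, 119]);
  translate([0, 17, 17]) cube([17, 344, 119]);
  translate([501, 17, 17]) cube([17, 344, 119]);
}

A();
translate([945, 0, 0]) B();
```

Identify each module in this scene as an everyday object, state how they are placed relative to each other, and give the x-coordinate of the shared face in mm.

The table's +x face and the open box's −x face are both at x = 945 mm.

A is a table. B is an open box. The open box is against the table's +x side, with their −y faces flush. The x-coordinate of the shared face is 945 mm.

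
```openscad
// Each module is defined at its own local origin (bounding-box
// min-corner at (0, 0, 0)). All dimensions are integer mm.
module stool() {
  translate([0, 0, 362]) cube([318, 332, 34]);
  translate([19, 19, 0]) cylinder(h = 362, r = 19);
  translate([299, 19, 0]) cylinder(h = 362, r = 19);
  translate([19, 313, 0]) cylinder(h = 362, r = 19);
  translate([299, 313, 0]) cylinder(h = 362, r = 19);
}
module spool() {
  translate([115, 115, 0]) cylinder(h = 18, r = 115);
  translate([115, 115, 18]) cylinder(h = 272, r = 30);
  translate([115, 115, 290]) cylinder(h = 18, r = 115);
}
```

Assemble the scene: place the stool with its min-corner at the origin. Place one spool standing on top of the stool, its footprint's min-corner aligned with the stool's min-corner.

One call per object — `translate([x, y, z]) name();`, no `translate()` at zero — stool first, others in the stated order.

stool();
translate([0, 0, 396]) spool();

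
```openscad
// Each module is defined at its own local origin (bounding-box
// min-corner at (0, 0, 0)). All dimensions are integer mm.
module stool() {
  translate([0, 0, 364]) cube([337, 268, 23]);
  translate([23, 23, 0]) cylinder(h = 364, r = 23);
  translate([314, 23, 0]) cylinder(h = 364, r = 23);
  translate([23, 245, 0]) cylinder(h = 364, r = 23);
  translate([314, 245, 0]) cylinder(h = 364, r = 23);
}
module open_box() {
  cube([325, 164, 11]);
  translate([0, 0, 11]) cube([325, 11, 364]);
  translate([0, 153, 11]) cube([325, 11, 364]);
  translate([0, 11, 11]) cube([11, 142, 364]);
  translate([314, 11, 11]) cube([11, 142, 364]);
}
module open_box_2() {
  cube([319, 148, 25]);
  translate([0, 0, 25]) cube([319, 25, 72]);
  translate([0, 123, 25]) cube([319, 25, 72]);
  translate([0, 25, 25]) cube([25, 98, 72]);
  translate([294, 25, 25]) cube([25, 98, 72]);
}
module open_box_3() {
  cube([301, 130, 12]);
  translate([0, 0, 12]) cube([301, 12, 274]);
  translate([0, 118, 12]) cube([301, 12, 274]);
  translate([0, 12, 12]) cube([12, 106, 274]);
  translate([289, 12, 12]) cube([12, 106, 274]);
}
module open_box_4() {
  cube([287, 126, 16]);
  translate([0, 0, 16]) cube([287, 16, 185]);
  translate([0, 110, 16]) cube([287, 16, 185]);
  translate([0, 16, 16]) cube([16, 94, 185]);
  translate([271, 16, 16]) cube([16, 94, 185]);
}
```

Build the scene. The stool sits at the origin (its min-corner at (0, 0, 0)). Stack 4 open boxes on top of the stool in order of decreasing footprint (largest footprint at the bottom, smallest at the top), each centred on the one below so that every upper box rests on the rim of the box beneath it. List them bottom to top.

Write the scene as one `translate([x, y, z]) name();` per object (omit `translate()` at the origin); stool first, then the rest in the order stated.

stool();
translate([6, 52, 387]) open_box();
translate([9, 60, 762]) open_box_2();
translate([18, 69, 859]) open_box_3();
translate([25, 71, 1145]) open_box_4();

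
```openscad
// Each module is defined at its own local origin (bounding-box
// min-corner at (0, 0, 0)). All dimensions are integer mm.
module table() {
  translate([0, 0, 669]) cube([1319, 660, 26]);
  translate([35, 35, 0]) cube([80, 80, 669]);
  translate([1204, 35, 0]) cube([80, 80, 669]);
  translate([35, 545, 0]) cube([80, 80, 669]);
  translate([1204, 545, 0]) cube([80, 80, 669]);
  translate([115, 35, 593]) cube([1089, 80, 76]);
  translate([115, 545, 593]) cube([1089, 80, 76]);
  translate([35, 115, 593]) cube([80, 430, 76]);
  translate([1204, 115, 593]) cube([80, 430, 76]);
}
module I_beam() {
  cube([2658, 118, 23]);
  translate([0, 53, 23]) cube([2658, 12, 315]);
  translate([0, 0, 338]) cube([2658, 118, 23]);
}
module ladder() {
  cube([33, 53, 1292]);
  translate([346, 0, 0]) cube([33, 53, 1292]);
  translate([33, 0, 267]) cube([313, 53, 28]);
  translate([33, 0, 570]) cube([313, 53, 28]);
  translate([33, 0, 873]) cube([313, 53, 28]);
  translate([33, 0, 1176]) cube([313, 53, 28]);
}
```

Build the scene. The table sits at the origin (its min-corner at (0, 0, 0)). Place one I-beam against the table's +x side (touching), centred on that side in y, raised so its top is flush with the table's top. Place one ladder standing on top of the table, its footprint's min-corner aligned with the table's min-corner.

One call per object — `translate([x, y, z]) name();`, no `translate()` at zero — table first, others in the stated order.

table();
translate([1319, 271, 334]) I_beam();
translate([0, 0, 695]) ladder();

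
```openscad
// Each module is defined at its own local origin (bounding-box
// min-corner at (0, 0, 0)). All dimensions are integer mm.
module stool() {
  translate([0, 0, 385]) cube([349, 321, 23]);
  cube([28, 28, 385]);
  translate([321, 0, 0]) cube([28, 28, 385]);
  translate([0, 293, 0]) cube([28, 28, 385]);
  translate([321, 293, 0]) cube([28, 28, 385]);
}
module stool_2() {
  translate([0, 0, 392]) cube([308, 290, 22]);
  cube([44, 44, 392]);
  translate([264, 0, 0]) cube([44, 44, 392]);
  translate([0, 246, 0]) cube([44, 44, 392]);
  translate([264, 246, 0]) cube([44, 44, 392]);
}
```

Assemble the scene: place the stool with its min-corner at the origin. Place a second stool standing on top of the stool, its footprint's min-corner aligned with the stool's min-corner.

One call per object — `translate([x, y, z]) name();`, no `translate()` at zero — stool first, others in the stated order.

stool();
translate([0, 0, 408]) stool_2();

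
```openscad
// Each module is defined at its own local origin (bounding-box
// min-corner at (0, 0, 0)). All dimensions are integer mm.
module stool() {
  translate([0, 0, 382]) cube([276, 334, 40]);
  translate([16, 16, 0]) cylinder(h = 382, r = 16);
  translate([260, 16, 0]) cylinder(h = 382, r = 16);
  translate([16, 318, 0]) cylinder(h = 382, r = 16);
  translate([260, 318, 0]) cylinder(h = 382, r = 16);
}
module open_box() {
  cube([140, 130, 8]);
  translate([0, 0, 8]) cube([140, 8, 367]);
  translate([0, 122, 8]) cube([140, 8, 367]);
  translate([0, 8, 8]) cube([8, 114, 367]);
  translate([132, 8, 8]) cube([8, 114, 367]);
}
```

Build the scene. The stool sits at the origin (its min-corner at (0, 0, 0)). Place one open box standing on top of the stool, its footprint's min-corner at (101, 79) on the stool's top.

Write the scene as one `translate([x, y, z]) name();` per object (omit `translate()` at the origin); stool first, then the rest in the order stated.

stool();
translate([101, 79, 422]) open_box();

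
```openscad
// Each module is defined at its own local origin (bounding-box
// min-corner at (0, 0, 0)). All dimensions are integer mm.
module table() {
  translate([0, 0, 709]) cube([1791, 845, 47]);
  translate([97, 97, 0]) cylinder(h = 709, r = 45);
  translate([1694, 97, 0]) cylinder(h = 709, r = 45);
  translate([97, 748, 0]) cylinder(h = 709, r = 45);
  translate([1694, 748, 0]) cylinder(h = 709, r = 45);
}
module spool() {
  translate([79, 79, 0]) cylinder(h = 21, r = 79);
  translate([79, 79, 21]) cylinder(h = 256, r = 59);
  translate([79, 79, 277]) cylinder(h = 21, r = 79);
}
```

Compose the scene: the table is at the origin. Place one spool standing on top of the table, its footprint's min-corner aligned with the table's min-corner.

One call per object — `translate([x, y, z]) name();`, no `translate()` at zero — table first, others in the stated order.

table();
translate([0, 0, 756]) spool();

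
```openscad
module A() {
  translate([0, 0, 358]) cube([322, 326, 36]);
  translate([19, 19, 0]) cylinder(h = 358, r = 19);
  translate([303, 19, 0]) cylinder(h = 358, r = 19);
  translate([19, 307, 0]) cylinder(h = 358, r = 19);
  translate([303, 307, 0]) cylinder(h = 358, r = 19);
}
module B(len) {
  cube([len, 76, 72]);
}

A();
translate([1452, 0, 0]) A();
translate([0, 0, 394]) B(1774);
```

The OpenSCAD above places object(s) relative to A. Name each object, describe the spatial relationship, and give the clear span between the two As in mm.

A is a stool. B is a beam. A beam spans the tops of two stools. The clear span between the two stools is 1130 mm.

Second stool starts at x = 1452; first ends at x = 322; clear span = 1452 − 322 = 1130 mm.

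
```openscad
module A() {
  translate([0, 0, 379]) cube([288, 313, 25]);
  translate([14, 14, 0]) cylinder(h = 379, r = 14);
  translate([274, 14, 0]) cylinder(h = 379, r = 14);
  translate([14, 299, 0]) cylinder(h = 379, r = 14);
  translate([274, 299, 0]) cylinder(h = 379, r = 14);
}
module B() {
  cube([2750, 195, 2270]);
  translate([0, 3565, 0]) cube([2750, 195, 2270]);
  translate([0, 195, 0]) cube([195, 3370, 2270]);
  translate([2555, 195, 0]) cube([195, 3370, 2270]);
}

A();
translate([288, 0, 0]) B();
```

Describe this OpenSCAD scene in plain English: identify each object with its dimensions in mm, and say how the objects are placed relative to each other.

A is a four-legged stool. The seat is 288×313 mm, 25 mm thick, top at z = 404 mm. It stands on four round legs, each 28 mm in diameter, from z = 0 to the seat underside, each leg's axis is inset half a diameter from the nearest pair of seat edges (so the leg's bounding box is flush with the corner).

B is a box-shaped house frame (walls only): outside footprint 2750×3760 mm, wall height 2270 mm, wall thickness 195 mm. The two y-facing walls run the full x-width; the two x-facing walls fit between the inner faces of the y-facing walls.

The house frame is against the stool's +x side, with their −y faces flush.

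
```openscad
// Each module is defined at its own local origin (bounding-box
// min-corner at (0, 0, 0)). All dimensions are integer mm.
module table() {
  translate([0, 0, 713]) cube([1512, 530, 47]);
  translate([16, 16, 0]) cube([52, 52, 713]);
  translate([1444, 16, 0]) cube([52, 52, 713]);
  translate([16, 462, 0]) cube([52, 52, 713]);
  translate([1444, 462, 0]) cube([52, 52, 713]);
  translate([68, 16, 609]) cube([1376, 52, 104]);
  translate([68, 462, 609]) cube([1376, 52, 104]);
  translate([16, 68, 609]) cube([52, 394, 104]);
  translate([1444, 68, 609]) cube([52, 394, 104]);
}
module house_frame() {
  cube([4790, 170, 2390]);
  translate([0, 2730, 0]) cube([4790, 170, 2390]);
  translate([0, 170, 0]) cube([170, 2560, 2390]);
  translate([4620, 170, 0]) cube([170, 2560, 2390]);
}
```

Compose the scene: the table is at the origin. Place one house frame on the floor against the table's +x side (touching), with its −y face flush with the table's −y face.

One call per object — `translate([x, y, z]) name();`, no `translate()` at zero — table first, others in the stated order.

table();
translate([1512, 0, 0]) house_frame();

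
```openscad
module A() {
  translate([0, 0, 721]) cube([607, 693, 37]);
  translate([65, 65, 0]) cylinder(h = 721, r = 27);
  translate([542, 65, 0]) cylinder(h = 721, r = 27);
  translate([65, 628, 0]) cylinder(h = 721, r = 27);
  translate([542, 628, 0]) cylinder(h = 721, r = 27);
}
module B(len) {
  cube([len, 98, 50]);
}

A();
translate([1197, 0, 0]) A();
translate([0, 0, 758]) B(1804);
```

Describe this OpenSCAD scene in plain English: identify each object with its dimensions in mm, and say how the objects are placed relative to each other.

A is a table with a 607×693 mm rectangular top, 37 mm thick, top surface at z = 758 mm, supported by four round legs of 54 mm diameter, each leg's bounding box inset 38 mm from the nearest pair of top edges, running from the floor.

B is a rectangular beam 1804 mm long (x), 98 mm deep (y), 50 mm thick (z).

The beam spans the tops of two tables placed 590 mm apart, resting at z = 758 mm.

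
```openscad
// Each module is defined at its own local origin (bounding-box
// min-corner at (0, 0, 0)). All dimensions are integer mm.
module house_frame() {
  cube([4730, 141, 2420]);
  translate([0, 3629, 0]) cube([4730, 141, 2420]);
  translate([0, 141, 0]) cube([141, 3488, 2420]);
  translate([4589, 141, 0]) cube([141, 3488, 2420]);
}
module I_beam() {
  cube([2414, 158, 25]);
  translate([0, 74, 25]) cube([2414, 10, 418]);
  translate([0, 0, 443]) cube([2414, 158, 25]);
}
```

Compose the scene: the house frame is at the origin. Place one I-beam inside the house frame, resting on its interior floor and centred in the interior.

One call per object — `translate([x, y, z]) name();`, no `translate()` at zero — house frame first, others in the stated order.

house_frame();
translate([1158, 1806, 0]) I_beam();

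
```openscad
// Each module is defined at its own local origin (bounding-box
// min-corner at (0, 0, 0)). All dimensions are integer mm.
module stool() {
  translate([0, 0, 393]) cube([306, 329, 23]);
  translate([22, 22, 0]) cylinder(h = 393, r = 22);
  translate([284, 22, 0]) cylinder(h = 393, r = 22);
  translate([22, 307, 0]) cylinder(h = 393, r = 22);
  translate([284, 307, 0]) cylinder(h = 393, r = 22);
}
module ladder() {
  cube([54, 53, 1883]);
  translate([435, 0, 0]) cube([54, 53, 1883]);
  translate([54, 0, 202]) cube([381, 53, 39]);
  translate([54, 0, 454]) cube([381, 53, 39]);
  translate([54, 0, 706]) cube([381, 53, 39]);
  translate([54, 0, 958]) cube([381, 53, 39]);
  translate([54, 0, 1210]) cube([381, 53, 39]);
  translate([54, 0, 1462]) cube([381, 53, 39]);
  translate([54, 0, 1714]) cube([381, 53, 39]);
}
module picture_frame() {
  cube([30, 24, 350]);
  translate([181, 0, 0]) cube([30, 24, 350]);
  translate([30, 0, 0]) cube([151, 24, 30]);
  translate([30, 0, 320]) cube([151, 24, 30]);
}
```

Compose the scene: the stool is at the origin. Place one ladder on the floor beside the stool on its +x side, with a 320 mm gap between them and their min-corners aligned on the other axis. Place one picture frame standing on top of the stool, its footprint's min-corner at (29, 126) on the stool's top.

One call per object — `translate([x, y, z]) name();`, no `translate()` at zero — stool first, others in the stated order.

stool();
translate([626, 0, 0]) ladder();
translate([29, 126, 416]) picture_frame();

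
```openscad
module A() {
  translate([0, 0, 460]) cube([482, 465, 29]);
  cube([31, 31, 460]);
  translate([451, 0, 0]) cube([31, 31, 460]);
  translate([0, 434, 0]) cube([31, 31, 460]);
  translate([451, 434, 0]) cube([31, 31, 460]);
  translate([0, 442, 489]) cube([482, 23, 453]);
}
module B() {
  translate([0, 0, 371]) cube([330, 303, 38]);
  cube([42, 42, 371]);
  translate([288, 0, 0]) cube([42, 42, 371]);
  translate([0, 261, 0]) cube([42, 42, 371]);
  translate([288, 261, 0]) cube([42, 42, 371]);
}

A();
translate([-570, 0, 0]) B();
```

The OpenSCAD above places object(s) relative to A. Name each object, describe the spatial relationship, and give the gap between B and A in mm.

The stool's nearest face is 240 mm from the chair's −x face.

A is a chair. B is a stool. The stool is on the floor beside the chair on its −x side. The gap between the stool and the chair is 240 mm.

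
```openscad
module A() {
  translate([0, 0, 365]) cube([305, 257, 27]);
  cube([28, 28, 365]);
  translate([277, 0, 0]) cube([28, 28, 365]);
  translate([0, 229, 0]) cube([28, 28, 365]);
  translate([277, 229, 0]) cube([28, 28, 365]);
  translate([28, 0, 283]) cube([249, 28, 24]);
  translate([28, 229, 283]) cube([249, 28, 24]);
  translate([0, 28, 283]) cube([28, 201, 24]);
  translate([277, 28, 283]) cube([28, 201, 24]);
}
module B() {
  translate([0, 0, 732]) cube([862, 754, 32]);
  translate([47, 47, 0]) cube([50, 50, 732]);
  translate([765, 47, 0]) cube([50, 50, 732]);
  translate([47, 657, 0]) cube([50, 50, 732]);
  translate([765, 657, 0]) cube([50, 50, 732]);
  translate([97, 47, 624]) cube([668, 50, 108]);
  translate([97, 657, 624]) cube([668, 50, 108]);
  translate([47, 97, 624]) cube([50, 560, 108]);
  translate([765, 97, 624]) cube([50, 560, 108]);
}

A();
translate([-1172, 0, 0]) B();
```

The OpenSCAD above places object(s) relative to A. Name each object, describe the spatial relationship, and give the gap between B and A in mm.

The table's nearest face is 310 mm from the stool's −x face.

A is a stool. B is a table. The table is on the floor beside the stool on its −x side. The gap between the table and the stool is 310 mm.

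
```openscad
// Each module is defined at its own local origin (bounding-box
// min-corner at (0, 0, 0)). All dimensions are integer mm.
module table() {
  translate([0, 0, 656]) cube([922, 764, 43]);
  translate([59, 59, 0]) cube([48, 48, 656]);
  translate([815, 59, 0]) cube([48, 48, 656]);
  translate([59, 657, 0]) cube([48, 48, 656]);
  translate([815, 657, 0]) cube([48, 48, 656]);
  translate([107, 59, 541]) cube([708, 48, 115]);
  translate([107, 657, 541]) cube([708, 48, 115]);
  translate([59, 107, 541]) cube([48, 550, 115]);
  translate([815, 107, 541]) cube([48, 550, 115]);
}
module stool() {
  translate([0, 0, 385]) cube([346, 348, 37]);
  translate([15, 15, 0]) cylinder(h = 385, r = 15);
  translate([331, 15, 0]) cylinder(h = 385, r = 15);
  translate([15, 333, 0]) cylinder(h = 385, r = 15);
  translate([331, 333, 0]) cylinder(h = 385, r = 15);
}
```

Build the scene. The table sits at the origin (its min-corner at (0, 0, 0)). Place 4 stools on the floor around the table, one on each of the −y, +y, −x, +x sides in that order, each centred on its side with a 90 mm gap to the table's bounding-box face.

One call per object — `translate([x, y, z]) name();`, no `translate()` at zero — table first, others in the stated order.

table();
translate([288, -438, 0]) stool();
translate([288, 854, 0]) stool();
translate([-436, 208, 0]) stool();
translate([1012, 208, 0]) stool();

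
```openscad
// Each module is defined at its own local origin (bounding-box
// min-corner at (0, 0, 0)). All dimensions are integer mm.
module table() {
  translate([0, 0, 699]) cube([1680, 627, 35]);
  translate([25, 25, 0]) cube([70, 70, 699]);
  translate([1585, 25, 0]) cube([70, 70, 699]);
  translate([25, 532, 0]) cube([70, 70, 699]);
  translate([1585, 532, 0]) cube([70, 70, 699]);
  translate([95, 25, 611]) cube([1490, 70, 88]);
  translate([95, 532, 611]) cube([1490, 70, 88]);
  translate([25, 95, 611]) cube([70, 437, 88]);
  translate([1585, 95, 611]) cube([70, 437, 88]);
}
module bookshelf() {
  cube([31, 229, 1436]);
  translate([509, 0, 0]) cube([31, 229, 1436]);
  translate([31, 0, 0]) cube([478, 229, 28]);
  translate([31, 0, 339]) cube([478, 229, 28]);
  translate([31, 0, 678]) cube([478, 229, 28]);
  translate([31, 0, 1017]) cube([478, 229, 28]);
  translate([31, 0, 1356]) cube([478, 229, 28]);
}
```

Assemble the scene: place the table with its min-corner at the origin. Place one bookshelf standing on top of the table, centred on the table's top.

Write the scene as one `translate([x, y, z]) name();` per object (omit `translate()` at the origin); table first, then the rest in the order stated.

table();
translate([570, 199, 734]) bookshelf();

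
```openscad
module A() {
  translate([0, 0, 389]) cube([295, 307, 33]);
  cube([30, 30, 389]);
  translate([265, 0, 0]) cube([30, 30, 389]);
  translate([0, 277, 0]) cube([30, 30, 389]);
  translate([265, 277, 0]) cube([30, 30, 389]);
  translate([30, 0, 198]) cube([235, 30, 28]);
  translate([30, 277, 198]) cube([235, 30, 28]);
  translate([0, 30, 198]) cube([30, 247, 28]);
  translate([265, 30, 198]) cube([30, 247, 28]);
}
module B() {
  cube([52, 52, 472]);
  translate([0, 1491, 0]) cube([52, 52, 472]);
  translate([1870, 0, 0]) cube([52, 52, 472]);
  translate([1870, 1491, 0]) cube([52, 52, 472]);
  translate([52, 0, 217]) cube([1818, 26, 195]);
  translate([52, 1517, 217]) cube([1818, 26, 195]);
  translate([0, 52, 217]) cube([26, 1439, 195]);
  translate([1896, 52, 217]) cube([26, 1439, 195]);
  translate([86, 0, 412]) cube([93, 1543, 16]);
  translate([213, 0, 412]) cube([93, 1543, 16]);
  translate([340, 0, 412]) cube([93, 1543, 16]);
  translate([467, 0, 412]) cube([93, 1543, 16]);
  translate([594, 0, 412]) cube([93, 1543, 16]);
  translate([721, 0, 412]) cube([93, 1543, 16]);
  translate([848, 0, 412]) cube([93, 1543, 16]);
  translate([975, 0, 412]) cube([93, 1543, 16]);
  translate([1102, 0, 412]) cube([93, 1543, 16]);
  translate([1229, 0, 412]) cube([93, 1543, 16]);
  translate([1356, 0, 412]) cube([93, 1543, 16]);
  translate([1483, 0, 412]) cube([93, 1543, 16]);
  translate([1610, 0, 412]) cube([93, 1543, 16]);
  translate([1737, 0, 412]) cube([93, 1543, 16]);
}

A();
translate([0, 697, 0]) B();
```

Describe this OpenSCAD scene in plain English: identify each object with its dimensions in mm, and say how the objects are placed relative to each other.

A is a four-legged stool. The seat is a 295×307×33 mm slab whose top surface is at z = 422 mm; four square legs, each 30×30 mm in cross-section, run from the floor (z = 0) to the underside of the seat, each flush with a corner of the seat. Four stretchers, 30 mm wide and 28 mm tall, connect adjacent legs with their undersides at z = 198 mm, each running between the inner faces of the legs it joins and aligned with the legs' outer faces on the other axis.

B is a bed frame 1922 mm long (x) by 1543 mm wide (y). Four 52×52 mm corner posts, 472 mm tall, at the corners of the footprint. Four rails of 26 mm thickness and 195 mm height run between adjacent posts with their undersides at z = 217 mm, their outer faces flush with the outside of the frame (the two x-running rails run between the posts' inner faces; the two y-running rails run between the posts' inner faces). 14 slats, each 93 mm wide (x) and 16 mm thick, lie across the top of the two x-running rails, running the full 1543 mm width of the frame in y; the slats are evenly spaced along x between the inner faces of the end posts with equal gaps (rounded down to the nearest mm) at the −x end and between each pair — any rounding remainder accumulates at the +x end.

The bed frame is on the floor beside the stool on its +y side.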